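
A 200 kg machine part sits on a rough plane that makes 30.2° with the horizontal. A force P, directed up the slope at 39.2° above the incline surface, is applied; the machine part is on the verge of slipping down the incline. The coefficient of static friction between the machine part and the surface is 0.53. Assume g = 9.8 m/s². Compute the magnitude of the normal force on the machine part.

On the verge of sliding down the incline, friction equals μN and acts up the slope.
Perpendicular: N + P sin 39.2° = W cos 30.2° = 1694 N.
Along incline: P cos 39.2° + μN = W sin 30.2° with W sin 30.2° = 985.9 N.
Solving the pair for P and N: P = 200.3 N, N = 1567 N (and f = μN = 830.7 N).

N ≈ 1570 N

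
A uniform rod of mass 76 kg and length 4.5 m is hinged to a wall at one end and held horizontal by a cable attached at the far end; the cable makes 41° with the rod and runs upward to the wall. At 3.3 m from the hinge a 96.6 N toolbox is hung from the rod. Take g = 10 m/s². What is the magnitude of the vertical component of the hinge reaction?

|H_y| ≈ 406 N

Take torques about the hinge: T sin 41° · 4.5 = 76×10×2.25 + 96.6×3.3 = 2028.8 N·m.
So T = 2028.8 / (0.6561 × 4.5) = 687.19 N.
ΣF_y = 0: H_y = (76×10 + 96.6) − T sin 41° = 856.6 − 450.84 = 405.76 N.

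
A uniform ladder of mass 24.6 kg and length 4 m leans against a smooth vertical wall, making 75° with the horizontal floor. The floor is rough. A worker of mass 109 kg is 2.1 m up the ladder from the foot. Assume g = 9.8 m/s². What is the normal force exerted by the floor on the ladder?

N_floor ≈ 1310 N

ΣF_y = 0: N_floor = 24.6×9.8 + 109×9.8 = 1309.3 N.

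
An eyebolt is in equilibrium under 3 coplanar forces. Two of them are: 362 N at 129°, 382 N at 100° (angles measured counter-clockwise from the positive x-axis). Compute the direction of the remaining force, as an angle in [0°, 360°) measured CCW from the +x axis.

θ ≈ 294°

Sum the known components: ΣF_x = -294.1 N, ΣF_y = 657.5 N.
For equilibrium the remaining force must supply (−ΣF_x, −ΣF_y) = (294.1, -657.5) N.
Magnitude = √((294.1)² + (-657.5)²) = 720.3 N; direction = atan2(-657.5, 294.1) = 294.1°.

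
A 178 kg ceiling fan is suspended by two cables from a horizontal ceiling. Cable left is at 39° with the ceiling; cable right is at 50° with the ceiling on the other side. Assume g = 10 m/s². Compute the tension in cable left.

T_left ≈ 1140 N

Weight W = 178 × 10 = 1780 N acts straight down.
Horizontal: T_left cos 39° = T_right cos 50°  →  T_right = 1.209 T_left.
Vertical: T_left sin 39° + T_right sin 50° = 1780.
Substituting the horizontal relation into the vertical equation gives 1.555 T_left = 1780, so T_left = 1144 N.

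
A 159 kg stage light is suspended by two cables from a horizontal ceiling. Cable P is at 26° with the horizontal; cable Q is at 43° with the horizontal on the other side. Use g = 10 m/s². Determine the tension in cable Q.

Weight W = 159 × 10 = 1590 N acts straight down.
Horizontal: T_P cos 26° = T_Q cos 43°  →  T_P = 0.8137 T_Q.
Vertical: T_P sin 26° + T_Q sin 43° = 1590.
Substituting the horizontal relation into the vertical equation gives 1.039 T_Q = 1590, so T_Q = 1531 N.

T_Q ≈ 1530 N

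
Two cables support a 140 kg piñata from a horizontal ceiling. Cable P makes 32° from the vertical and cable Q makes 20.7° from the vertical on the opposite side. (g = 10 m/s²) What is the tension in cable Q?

T_Q ≈ 933 N

Angles from the horizontal: cable P is 90° − 32° = 58°, cable Q is 90° − 20.7° = 69.3°.
Weight W = 140 × 10 = 1400 N acts straight down.
Horizontal: T_P cos 58° = T_Q cos 69.3°  →  T_P = 0.667 T_Q.
Vertical: T_P sin 58° + T_Q sin 69.3° = 1400.
Substituting the horizontal relation into the vertical equation gives 1.501 T_Q = 1400, so T_Q = 932.6 N.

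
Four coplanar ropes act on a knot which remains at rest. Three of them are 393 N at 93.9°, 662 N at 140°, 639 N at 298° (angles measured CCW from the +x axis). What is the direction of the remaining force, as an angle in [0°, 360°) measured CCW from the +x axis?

θ ≈ 313°

Sum the known components: ΣF_x = -233.9 N, ΣF_y = 253.4 N.
For equilibrium the remaining force must supply (−ΣF_x, −ΣF_y) = (233.9, -253.4) N.
Magnitude = √((233.9)² + (-253.4)²) = 344.8 N; direction = atan2(-253.4, 233.9) = 312.7°.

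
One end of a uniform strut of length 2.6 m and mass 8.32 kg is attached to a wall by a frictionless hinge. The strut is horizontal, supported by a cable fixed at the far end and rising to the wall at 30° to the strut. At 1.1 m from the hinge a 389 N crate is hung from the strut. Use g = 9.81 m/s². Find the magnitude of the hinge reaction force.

|H| ≈ 444 N

Take torques about the hinge: T sin 30° · 2.6 = 8.32×9.81×1.3 + 389×1.1 = 534 N·m.
So T = 534 / (0.5000 × 2.6) = 410.77 N.
ΣF_x = 0: H_x = T cos 30° = 355.74 N.
ΣF_y = 0: H_y = (8.32×9.81 + 389) − T sin 30° = 470.62 − 205.39 = 265.23 N.
|H| = √(H_x² + H_y²) = √((355.74)² + (265.23)²) = 443.73 N.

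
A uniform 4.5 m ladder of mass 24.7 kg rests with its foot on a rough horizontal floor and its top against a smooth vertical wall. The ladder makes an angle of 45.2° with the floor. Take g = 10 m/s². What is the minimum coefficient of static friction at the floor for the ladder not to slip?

μ_min ≈ 0.497

ΣF_y = 0: N_floor = 24.7×10 = 247 N.
Torques about the foot: N_wall · 4.5 sin 45.2° = 24.7×10×2.25 cos 45.2° → N_wall = 122.64 N.
ΣF_x = 0: f_floor = N_wall = 122.64 N.
μ_min = f_floor / N_floor = 122.64 / 247 = 0.4965.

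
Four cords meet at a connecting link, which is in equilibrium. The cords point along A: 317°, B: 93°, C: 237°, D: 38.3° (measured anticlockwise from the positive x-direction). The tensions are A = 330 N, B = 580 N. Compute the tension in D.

T_D ≈ 49.7 N

Resolve: ΣF_x = 330 cos 317° + 580 cos 93° + T_C cos 237° + T_D cos 38.3° = 0.
        ΣF_y = 330 sin 317° + 580 sin 93° + T_C sin 237° + T_D sin 38.3° = 0.
The known terms sum to (211, 354.1) N, so -0.5446 T_C + 0.7848 T_D = -211 and -0.8387 T_C + 0.6198 T_D = -354.1.
Solving simultaneously: T_C = 459 N, T_D = 49.68 N.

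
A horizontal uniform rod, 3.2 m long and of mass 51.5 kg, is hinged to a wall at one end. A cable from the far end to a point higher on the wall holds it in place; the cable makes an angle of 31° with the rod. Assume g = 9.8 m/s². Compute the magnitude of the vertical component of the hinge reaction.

Take torques about the hinge: T sin 31° · 3.2 = 51.5×9.8×1.6 = 807.52 N·m.
So T = 807.52 / (0.5150 × 3.2) = 489.96 N.
ΣF_y = 0: H_y = (51.5×9.8) − T sin 31° = 504.7 − 252.35 = 252.35 N.

|H_y| ≈ 252 N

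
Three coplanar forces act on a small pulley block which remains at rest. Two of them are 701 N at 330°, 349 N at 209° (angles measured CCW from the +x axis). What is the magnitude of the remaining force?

Sum the known components: ΣF_x = 301.8 N, ΣF_y = -519.7 N.
For equilibrium the remaining force must supply (−ΣF_x, −ΣF_y) = (-301.8, 519.7) N.
Magnitude = √((-301.8)² + (519.7)²) = 601 N; direction = atan2(519.7, -301.8) = 120.1°.

F ≈ 601 N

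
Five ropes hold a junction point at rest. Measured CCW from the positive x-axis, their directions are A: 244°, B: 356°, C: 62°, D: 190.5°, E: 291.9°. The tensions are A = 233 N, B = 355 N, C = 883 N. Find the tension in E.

T_E ≈ 423 N

Resolve: ΣF_x = 233 cos 244° + 355 cos 356° + 883 cos 62° + T_D cos 190.5° + T_E cos 291.9° = 0.
        ΣF_y = 233 sin 244° + 355 sin 356° + 883 sin 62° + T_D sin 190.5° + T_E sin 291.9° = 0.
The known terms sum to (666.5, 545.5) N, so -0.9833 T_D + 0.3730 T_E = -666.5 and -0.1822 T_D − 0.9278 T_E = -545.5.
Solving simultaneously: T_D = 838.4 N, T_E = 423.2 N.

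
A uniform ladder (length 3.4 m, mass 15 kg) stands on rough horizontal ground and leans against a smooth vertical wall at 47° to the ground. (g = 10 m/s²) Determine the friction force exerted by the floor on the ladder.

f ≈ 69.9 N

Torques about the foot: N_wall · 3.4 sin 47° = 15×10×1.7 cos 47° → N_wall = 69.939 N.
ΣF_x = 0: f_floor = N_wall = 69.939 N.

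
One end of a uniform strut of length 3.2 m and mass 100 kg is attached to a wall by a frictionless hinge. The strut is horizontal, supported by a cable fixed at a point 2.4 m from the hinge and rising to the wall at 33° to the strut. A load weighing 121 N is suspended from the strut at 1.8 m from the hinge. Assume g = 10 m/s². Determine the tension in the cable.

T ≈ 1390 N

Take torques about the hinge: T sin 33° · 2.4 = 100×10×1.6 + 121×1.8 = 1817.8 N·m.
So T = 1817.8 / (0.5446 × 2.4) = 1390.7 N.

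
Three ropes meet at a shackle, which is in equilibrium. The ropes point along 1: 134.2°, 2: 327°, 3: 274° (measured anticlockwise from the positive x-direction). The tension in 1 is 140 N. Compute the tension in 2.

T_2 ≈ 113 N

Resolve: ΣF_x = 140 cos 134.2° + T_2 cos 327° + T_3 cos 274° = 0.
        ΣF_y = 140 sin 134.2° + T_2 sin 327° + T_3 sin 274° = 0.
The known terms sum to (-97.6, 100.4) N, so 0.8387 T_2 + 0.0698 T_3 = 97.6 and -0.5446 T_2 − 0.9976 T_3 = -100.4.
Solving simultaneously: T_2 = 113.1 N, T_3 = 38.84 N.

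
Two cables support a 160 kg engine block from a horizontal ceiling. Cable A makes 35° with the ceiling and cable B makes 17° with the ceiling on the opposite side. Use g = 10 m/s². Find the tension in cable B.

Weight W = 160 × 10 = 1600 N acts straight down.
Horizontal: T_A cos 35° = T_B cos 17°  →  T_A = 1.167 T_B.
Vertical: T_A sin 35° + T_B sin 17° = 1600.
Substituting the horizontal relation into the vertical equation gives 0.962 T_B = 1600, so T_B = 1663 N.

T_B ≈ 1660 N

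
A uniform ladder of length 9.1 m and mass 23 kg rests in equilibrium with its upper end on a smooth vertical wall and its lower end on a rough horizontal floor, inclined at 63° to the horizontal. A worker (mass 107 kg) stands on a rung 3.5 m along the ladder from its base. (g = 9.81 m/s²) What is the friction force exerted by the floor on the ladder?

Torques about the foot: N_wall · 9.1 sin 63° = 23×9.81×4.55 cos 63° + 107×9.81×3.5 cos 63° → N_wall = 263.19 N.
ΣF_x = 0: f_floor = N_wall = 263.19 N.

f ≈ 263 N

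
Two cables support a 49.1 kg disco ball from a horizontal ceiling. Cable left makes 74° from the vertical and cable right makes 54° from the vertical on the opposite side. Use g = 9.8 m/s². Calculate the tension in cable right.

T_right ≈ 587 N

Angles from the horizontal: cable left is 90° − 74° = 16°, cable right is 90° − 54° = 36°.
Weight W = 49.1 × 9.8 = 481.2 N acts straight down.
Horizontal: T_left cos 16° = T_right cos 36°  →  T_left = 0.8416 T_right.
Vertical: T_left sin 16° + T_right sin 36° = 481.2.
Substituting the horizontal relation into the vertical equation gives 0.8198 T_right = 481.2, so T_right = 587 N.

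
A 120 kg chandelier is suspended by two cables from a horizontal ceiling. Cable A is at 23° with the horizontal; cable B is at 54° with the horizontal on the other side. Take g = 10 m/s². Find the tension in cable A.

T_A ≈ 724 N

Weight W = 120 × 10 = 1200 N acts straight down.
Horizontal: T_A cos 23° = T_B cos 54°  →  T_B = 1.566 T_A.
Vertical: T_A sin 23° + T_B sin 54° = 1200.
Substituting the horizontal relation into the vertical equation gives 1.658 T_A = 1200, so T_A = 723.9 N.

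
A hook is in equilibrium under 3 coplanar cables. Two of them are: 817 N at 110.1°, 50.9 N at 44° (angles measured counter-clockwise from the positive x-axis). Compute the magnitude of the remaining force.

F ≈ 839 N

Sum the known components: ΣF_x = -244.2 N, ΣF_y = 802.6 N.
For equilibrium the remaining force must supply (−ΣF_x, −ΣF_y) = (244.2, -802.6) N.
Magnitude = √((244.2)² + (-802.6)²) = 838.9 N; direction = atan2(-802.6, 244.2) = 286.9°.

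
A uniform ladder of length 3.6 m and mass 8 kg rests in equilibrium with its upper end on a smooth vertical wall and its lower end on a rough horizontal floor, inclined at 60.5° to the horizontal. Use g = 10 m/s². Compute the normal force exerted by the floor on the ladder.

N_floor ≈ 80 N

ΣF_y = 0: N_floor = 8×10 = 80 N.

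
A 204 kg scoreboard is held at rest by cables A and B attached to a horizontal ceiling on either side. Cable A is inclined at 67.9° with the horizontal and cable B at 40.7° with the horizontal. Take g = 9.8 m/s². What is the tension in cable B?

Weight W = 204 × 9.8 = 1999 N acts straight down.
Horizontal: T_A cos 67.9° = T_B cos 40.7°  →  T_A = 2.015 T_B.
Vertical: T_A sin 67.9° + T_B sin 40.7° = 1999.
Substituting the horizontal relation into the vertical equation gives 2.519 T_B = 1999, so T_B = 793.6 N.

T_B ≈ 794 N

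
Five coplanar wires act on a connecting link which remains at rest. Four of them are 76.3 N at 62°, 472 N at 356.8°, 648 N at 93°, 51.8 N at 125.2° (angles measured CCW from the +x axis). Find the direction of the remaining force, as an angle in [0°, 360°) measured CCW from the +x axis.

Sum the known components: ΣF_x = 443.3 N, ΣF_y = 730.5 N.
For equilibrium the remaining force must supply (−ΣF_x, −ΣF_y) = (-443.3, -730.5) N.
Magnitude = √((-443.3)² + (-730.5)²) = 854.5 N; direction = atan2(-730.5, -443.3) = 238.7°.

θ ≈ 239°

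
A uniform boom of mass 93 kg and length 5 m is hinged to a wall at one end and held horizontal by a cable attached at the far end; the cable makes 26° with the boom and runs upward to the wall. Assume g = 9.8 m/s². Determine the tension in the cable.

Take torques about the hinge: T sin 26° · 5 = 93×9.8×2.5 = 2278.5 N·m.
So T = 2278.5 / (0.4384 × 5) = 1039.5 N.

T ≈ 1040 N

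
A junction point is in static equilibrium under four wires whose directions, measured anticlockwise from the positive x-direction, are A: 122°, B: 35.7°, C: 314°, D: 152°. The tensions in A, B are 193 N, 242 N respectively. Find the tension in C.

Resolve: ΣF_x = 193 cos 122° + 242 cos 35.7° + T_C cos 314° + T_D cos 152° = 0.
        ΣF_y = 193 sin 122° + 242 sin 35.7° + T_C sin 314° + T_D sin 152° = 0.
The known terms sum to (94.25, 304.9) N, so 0.6947 T_C − 0.8829 T_D = -94.25 and -0.7193 T_C + 0.4695 T_D = -304.9.
Solving simultaneously: T_C = 1014 N, T_D = 904.8 N.

T_C ≈ 1010 N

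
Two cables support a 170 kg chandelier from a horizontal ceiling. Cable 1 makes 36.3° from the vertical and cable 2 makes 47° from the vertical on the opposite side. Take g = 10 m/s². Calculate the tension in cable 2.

Angles from the horizontal: cable 1 is 90° − 36.3° = 53.7°, cable 2 is 90° − 47° = 43°.
Weight W = 170 × 10 = 1700 N acts straight down.
Horizontal: T_1 cos 53.7° = T_2 cos 43°  →  T_1 = 1.235 T_2.
Vertical: T_1 sin 53.7° + T_2 sin 43° = 1700.
Substituting the horizontal relation into the vertical equation gives 1.678 T_2 = 1700, so T_2 = 1013 N.

T_2 ≈ 1010 N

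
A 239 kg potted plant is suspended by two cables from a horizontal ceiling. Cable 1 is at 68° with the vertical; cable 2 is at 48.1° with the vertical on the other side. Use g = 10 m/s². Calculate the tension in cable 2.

T_2 ≈ 2470 N

Angles from the horizontal: cable 1 is 90° − 68° = 22°, cable 2 is 90° − 48.1° = 41.9°.
Weight W = 239 × 10 = 2390 N acts straight down.
Horizontal: T_1 cos 22° = T_2 cos 41.9°  →  T_1 = 0.8028 T_2.
Vertical: T_1 sin 22° + T_2 sin 41.9° = 2390.
Substituting the horizontal relation into the vertical equation gives 0.9686 T_2 = 2390, so T_2 = 2468 N.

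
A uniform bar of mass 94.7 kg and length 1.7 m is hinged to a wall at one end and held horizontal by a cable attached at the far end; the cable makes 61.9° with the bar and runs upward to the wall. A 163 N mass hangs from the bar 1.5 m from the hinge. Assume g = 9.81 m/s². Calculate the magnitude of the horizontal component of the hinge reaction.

Take torques about the hinge: T sin 61.9° · 1.7 = 94.7×9.81×0.85 + 163×1.5 = 1034.2 N·m.
So T = 1034.2 / (0.8821 × 1.7) = 689.61 N.
ΣF_x = 0: H_x = T cos 61.9° = 324.82 N.

H_x ≈ 325 N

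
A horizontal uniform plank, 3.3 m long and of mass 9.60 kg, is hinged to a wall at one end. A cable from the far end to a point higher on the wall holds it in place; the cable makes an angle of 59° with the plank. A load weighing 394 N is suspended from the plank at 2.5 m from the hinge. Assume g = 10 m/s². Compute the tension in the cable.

Take torques about the hinge: T sin 59° · 3.3 = 9.60×10×1.65 + 394×2.5 = 1143.4 N·m.
So T = 1143.4 / (0.8572 × 3.3) = 404.22 N.

T ≈ 404 N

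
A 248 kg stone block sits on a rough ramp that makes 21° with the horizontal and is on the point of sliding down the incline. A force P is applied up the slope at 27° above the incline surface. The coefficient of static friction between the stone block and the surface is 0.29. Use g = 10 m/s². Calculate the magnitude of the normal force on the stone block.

N ≈ 2190 N

On the verge of sliding down the incline, friction equals μN and acts up the slope.
Perpendicular: N + P sin 27° = W cos 21° = 2315 N.
Along incline: P cos 27° + μN = W sin 21° with W sin 21° = 888.8 N.
Solving the pair for P and N: P = 286.2 N, N = 2185 N (and f = μN = 633.8 N).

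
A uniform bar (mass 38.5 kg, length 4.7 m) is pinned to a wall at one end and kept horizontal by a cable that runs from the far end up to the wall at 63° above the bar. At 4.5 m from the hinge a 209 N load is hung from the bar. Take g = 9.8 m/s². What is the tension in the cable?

Take torques about the hinge: T sin 63° · 4.7 = 38.5×9.8×2.35 + 209×4.5 = 1827.2 N·m.
So T = 1827.2 / (0.8910 × 4.7) = 436.31 N.

T ≈ 436 N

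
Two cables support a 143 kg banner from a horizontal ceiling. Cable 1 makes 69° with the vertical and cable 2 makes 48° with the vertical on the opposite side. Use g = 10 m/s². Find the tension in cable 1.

T_1 ≈ 1190 N

Angles from the horizontal: cable 1 is 90° − 69° = 21°, cable 2 is 90° − 48° = 42°.
Weight W = 143 × 10 = 1430 N acts straight down.
Horizontal: T_1 cos 21° = T_2 cos 42°  →  T_2 = 1.256 T_1.
Vertical: T_1 sin 21° + T_2 sin 42° = 1430.
Substituting the horizontal relation into the vertical equation gives 1.199 T_1 = 1430, so T_1 = 1193 N.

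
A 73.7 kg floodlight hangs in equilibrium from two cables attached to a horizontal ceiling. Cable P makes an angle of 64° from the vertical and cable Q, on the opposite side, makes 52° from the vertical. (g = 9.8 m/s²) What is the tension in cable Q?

Angles from the horizontal: cable P is 90° − 64° = 26°, cable Q is 90° − 52° = 38°.
Weight W = 73.7 × 9.8 = 722.3 N acts straight down.
Horizontal: T_P cos 26° = T_Q cos 38°  →  T_P = 0.8767 T_Q.
Vertical: T_P sin 26° + T_Q sin 38° = 722.3.
Substituting the horizontal relation into the vertical equation gives 1 T_Q = 722.3, so T_Q = 722.3 N.

T_Q ≈ 722 N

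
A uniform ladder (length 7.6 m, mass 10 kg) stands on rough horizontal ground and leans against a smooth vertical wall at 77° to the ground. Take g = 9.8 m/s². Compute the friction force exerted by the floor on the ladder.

Torques about the foot: N_wall · 7.6 sin 77° = 10×9.8×3.8 cos 77° → N_wall = 11.313 N.
ΣF_x = 0: f_floor = N_wall = 11.313 N.

f ≈ 11.3 N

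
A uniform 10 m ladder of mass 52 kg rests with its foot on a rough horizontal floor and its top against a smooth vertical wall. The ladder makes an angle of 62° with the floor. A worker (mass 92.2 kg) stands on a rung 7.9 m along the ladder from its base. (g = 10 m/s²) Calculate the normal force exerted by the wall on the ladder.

N_wall ≈ 526 N

Torques about the foot: N_wall · 10 sin 62° = 52×10×5 cos 62° + 92.2×10×7.9 cos 62° → N_wall = 525.53 N.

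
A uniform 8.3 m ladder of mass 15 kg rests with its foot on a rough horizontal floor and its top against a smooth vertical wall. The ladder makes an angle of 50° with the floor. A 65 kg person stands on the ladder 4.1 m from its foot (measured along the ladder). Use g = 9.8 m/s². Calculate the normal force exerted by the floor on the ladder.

N_floor ≈ 784 N

ΣF_y = 0: N_floor = 15×9.8 + 65×9.8 = 784 N.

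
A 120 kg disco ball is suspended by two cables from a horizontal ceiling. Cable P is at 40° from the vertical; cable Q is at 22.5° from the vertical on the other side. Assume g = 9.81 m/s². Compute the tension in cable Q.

Angles from the horizontal: cable P is 90° − 40° = 50°, cable Q is 90° − 22.5° = 67.5°.
Weight W = 120 × 9.81 = 1177 N acts straight down.
Horizontal: T_P cos 50° = T_Q cos 67.5°  →  T_P = 0.5953 T_Q.
Vertical: T_P sin 50° + T_Q sin 67.5° = 1177.
Substituting the horizontal relation into the vertical equation gives 1.38 T_Q = 1177, so T_Q = 853.1 N.

T_Q ≈ 853 N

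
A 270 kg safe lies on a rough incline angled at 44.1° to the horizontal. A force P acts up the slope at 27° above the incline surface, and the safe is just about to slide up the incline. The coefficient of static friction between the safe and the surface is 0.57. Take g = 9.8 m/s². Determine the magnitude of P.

On the verge of sliding up the incline, friction equals μN and acts down the slope.
Perpendicular: N + P sin 27° = W cos 44.1° = 1900 N.
Along incline: P cos 27° = W sin 44.1° + μN  with W sin 44.1° = 1841 N.
Solving the pair for P and N: P = 2544 N, N = 745.4 N (and f = μN = 424.9 N).

P ≈ 2540 N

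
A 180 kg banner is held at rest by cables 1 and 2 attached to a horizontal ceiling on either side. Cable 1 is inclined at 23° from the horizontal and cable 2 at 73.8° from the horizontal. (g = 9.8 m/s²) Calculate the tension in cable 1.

T_1 ≈ 496 N

Weight W = 180 × 9.8 = 1764 N acts straight down.
Horizontal: T_1 cos 23° = T_2 cos 73.8°  →  T_2 = 3.299 T_1.
Vertical: T_1 sin 23° + T_2 sin 73.8° = 1764.
Substituting the horizontal relation into the vertical equation gives 3.559 T_1 = 1764, so T_1 = 495.6 N.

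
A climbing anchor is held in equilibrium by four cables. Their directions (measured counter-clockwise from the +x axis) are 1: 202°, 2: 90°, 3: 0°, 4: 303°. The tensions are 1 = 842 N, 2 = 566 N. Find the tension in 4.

T_4 ≈ 299 N

Resolve: ΣF_x = 842 cos 202° + 566 cos 90° + T_3 cos 0° + T_4 cos 303° = 0.
        ΣF_y = 842 sin 202° + 566 sin 90° + T_3 sin 0° + T_4 sin 303° = 0.
The known terms sum to (-780.7, 250.6) N, so 1.0000 T_3 + 0.5446 T_4 = 780.7 and 0.0000 T_3 − 0.8387 T_4 = -250.6.
Solving simultaneously: T_3 = 618 N, T_4 = 298.8 N.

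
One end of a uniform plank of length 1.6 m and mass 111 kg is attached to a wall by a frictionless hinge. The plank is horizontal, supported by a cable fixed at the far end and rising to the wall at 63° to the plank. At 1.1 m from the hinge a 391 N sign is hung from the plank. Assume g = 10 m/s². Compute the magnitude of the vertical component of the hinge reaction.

Take torques about the hinge: T sin 63° · 1.6 = 111×10×0.8 + 391×1.1 = 1318.1 N·m.
So T = 1318.1 / (0.8910 × 1.6) = 924.59 N.
ΣF_y = 0: H_y = (111×10 + 391) − T sin 63° = 1501 − 823.81 = 677.19 N.

|H_y| ≈ 677 N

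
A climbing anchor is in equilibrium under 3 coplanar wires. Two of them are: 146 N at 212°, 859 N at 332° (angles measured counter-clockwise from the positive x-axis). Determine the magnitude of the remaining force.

Sum the known components: ΣF_x = 634.6 N, ΣF_y = -480.6 N.
For equilibrium the remaining force must supply (−ΣF_x, −ΣF_y) = (-634.6, 480.6) N.
Magnitude = √((-634.6)² + (480.6)²) = 796.1 N; direction = atan2(480.6, -634.6) = 142.9°.

F ≈ 796 N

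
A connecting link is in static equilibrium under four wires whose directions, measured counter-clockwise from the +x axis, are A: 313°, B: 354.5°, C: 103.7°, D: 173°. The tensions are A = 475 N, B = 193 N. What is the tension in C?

T_C ≈ 321 N

Resolve: ΣF_x = 475 cos 313° + 193 cos 354.5° + T_C cos 103.7° + T_D cos 173° = 0.
        ΣF_y = 475 sin 313° + 193 sin 354.5° + T_C sin 103.7° + T_D sin 173° = 0.
The known terms sum to (516.1, -365.9) N, so -0.2368 T_C − 0.9925 T_D = -516.1 and 0.9715 T_C + 0.1219 T_D = 365.9.
Solving simultaneously: T_C = 321 N, T_D = 443.3 N.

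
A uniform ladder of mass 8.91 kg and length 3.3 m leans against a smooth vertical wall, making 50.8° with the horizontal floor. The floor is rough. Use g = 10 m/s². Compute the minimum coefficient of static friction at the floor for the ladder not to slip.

μ_min ≈ 0.408

ΣF_y = 0: N_floor = 8.91×10 = 89.1 N.
Torques about the foot: N_wall · 3.3 sin 50.8° = 8.91×10×1.65 cos 50.8° → N_wall = 36.334 N.
ΣF_x = 0: f_floor = N_wall = 36.334 N.
μ_min = f_floor / N_floor = 36.334 / 89.1 = 0.4078.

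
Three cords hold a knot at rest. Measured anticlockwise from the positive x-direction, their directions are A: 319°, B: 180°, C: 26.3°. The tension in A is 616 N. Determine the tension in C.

Resolve: ΣF_x = 616 cos 319° + T_B cos 180° + T_C cos 26.3° = 0.
        ΣF_y = 616 sin 319° + T_B sin 180° + T_C sin 26.3° = 0.
The known terms sum to (464.9, -404.1) N, so -1.0000 T_B + 0.8965 T_C = -464.9 and 0.0000 T_B + 0.4431 T_C = 404.1.
Solving simultaneously: T_B = 1283 N, T_C = 912.1 N.

T_C ≈ 912 N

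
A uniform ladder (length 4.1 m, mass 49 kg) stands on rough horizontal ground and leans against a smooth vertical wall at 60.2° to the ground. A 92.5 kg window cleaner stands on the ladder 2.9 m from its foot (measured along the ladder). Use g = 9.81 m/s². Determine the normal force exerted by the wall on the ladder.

N_wall ≈ 505 N

Torques about the foot: N_wall · 4.1 sin 60.2° = 49×9.81×2.05 cos 60.2° + 92.5×9.81×2.9 cos 60.2° → N_wall = 505.23 N.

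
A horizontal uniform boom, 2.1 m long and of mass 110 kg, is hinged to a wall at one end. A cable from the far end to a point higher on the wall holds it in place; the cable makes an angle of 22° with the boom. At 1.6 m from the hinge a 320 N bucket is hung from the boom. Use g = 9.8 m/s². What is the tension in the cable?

Take torques about the hinge: T sin 22° · 2.1 = 110×9.8×1.05 + 320×1.6 = 1643.9 N·m.
So T = 1643.9 / (0.3746 × 2.1) = 2089.7 N.

T ≈ 2090 N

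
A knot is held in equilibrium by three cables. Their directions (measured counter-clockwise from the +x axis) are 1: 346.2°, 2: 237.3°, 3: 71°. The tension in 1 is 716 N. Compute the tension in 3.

T_3 ≈ 2860 N

Resolve: ΣF_x = 716 cos 346.2° + T_2 cos 237.3° + T_3 cos 71° = 0.
        ΣF_y = 716 sin 346.2° + T_2 sin 237.3° + T_3 sin 71° = 0.
The known terms sum to (695.3, -170.8) N, so -0.5402 T_2 + 0.3256 T_3 = -695.3 and -0.8415 T_2 + 0.9455 T_3 = 170.8.
Solving simultaneously: T_2 = 3011 N, T_3 = 2860 N.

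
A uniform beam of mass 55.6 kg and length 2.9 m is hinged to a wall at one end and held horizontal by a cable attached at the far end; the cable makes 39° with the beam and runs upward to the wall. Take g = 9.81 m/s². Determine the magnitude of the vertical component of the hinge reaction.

|H_y| ≈ 273 N

Take torques about the hinge: T sin 39° · 2.9 = 55.6×9.81×1.45 = 790.88 N·m.
So T = 790.88 / (0.6293 × 2.9) = 433.35 N.
ΣF_y = 0: H_y = (55.6×9.81) − T sin 39° = 545.44 − 272.72 = 272.72 N.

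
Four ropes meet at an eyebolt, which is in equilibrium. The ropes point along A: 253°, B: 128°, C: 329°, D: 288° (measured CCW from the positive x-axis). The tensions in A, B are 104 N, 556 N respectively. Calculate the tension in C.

T_C ≈ 381 N

Resolve: ΣF_x = 104 cos 253° + 556 cos 128° + T_C cos 329° + T_D cos 288° = 0.
        ΣF_y = 104 sin 253° + 556 sin 128° + T_C sin 329° + T_D sin 288° = 0.
The known terms sum to (-372.7, 338.7) N, so 0.8572 T_C + 0.3090 T_D = 372.7 and -0.5150 T_C − 0.9511 T_D = -338.7.
Solving simultaneously: T_C = 380.8 N, T_D = 149.9 N.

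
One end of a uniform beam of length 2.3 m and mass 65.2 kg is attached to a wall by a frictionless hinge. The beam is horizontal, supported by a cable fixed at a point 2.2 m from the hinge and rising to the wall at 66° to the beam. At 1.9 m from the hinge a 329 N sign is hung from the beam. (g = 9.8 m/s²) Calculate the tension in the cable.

Take torques about the hinge: T sin 66° · 2.2 = 65.2×9.8×1.15 + 329×1.9 = 1359.9 N·m.
So T = 1359.9 / (0.9135 × 2.2) = 676.64 N.

T ≈ 677 N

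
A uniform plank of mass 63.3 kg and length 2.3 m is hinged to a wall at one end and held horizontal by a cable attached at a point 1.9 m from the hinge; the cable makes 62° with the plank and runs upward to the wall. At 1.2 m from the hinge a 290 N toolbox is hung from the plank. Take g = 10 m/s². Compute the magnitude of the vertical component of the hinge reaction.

Take torques about the hinge: T sin 62° · 1.9 = 63.3×10×1.15 + 290×1.2 = 1075.9 N·m.
So T = 1075.9 / (0.8829 × 1.9) = 641.36 N.
ΣF_y = 0: H_y = (63.3×10 + 290) − T sin 62° = 923 − 566.29 = 356.71 N.

|H_y| ≈ 357 N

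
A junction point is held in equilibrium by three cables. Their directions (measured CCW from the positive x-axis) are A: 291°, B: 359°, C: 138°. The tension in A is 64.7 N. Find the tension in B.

T_B ≈ 44.8 N

Resolve: ΣF_x = 64.7 cos 291° + T_B cos 359° + T_C cos 138° = 0.
        ΣF_y = 64.7 sin 291° + T_B sin 359° + T_C sin 138° = 0.
The known terms sum to (23.19, -60.4) N, so 0.9998 T_B − 0.7431 T_C = -23.19 and -0.0175 T_B + 0.6691 T_C = 60.4.
Solving simultaneously: T_B = 44.77 N, T_C = 91.44 N.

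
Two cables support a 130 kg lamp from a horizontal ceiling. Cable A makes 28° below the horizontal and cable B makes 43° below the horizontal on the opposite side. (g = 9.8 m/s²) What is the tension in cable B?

Weight W = 130 × 9.8 = 1274 N acts straight down.
Horizontal: T_A cos 28° = T_B cos 43°  →  T_A = 0.8283 T_B.
Vertical: T_A sin 28° + T_B sin 43° = 1274.
Substituting the horizontal relation into the vertical equation gives 1.071 T_B = 1274, so T_B = 1190 N.

T_B ≈ 1190 N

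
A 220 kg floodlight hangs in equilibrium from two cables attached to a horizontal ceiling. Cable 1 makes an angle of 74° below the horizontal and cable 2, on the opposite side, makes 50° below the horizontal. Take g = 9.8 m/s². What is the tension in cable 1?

T_1 ≈ 1670 N

Weight W = 220 × 9.8 = 2156 N acts straight down.
Horizontal: T_1 cos 74° = T_2 cos 50°  →  T_2 = 0.4288 T_1.
Vertical: T_1 sin 74° + T_2 sin 50° = 2156.
Substituting the horizontal relation into the vertical equation gives 1.29 T_1 = 2156, so T_1 = 1672 N.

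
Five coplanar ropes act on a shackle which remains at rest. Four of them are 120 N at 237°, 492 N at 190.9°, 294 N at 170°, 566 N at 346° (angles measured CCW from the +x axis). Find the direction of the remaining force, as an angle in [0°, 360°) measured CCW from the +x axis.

θ ≈ 44.1°

Sum the known components: ΣF_x = -288.8 N, ΣF_y = -279.6 N.
For equilibrium the remaining force must supply (−ΣF_x, −ΣF_y) = (288.8, 279.6) N.
Magnitude = √((288.8)² + (279.6)²) = 402 N; direction = atan2(279.6, 288.8) = 44.1°.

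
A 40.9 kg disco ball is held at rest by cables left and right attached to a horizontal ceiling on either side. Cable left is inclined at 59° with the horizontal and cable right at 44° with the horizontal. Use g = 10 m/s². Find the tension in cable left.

T_left ≈ 302 N

Weight W = 40.9 × 10 = 409 N acts straight down.
Horizontal: T_left cos 59° = T_right cos 44°  →  T_right = 0.716 T_left.
Vertical: T_left sin 59° + T_right sin 44° = 409.
Substituting the horizontal relation into the vertical equation gives 1.355 T_left = 409, so T_left = 301.9 N.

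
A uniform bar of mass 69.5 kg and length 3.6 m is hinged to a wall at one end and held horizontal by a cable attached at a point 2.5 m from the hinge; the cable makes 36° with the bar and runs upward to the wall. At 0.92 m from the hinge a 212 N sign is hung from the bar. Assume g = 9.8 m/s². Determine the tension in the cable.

T ≈ 967 N

Take torques about the hinge: T sin 36° · 2.5 = 69.5×9.8×1.8 + 212×0.92 = 1421 N·m.
So T = 1421 / (0.5878 × 2.5) = 967.03 N.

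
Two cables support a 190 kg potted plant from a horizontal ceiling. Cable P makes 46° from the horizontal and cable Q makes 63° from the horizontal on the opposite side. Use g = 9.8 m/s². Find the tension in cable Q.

T_Q ≈ 1370 N

Weight W = 190 × 9.8 = 1862 N acts straight down.
Horizontal: T_P cos 46° = T_Q cos 63°  →  T_P = 0.6535 T_Q.
Vertical: T_P sin 46° + T_Q sin 63° = 1862.
Substituting the horizontal relation into the vertical equation gives 1.361 T_Q = 1862, so T_Q = 1368 N.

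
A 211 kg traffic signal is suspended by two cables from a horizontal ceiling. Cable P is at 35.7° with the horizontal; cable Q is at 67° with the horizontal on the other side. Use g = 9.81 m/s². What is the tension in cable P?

T_P ≈ 829 N

Weight W = 211 × 9.81 = 2070 N acts straight down.
Horizontal: T_P cos 35.7° = T_Q cos 67°  →  T_Q = 2.078 T_P.
Vertical: T_P sin 35.7° + T_Q sin 67° = 2070.
Substituting the horizontal relation into the vertical equation gives 2.497 T_P = 2070, so T_P = 829.1 N.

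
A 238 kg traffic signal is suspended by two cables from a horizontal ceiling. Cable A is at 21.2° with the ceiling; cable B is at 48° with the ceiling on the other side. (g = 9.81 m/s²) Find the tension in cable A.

T_A ≈ 1670 N

Weight W = 238 × 9.81 = 2335 N acts straight down.
Horizontal: T_A cos 21.2° = T_B cos 48°  →  T_B = 1.393 T_A.
Vertical: T_A sin 21.2° + T_B sin 48° = 2335.
Substituting the horizontal relation into the vertical equation gives 1.397 T_A = 2335, so T_A = 1671 N.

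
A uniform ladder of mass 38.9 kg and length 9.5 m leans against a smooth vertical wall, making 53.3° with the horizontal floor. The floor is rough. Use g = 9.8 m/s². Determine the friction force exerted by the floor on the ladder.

Torques about the foot: N_wall · 9.5 sin 53.3° = 38.9×9.8×4.75 cos 53.3° → N_wall = 142.08 N.
ΣF_x = 0: f_floor = N_wall = 142.08 N.

f ≈ 142 N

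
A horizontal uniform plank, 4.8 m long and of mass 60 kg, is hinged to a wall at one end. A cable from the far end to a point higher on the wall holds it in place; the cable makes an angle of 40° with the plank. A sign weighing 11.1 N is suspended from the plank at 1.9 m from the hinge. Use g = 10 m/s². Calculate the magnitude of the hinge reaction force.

Take torques about the hinge: T sin 40° · 4.8 = 60×10×2.4 + 11.1×1.9 = 1461.1 N·m.
So T = 1461.1 / (0.6428 × 4.8) = 473.55 N.
ΣF_x = 0: H_x = T cos 40° = 362.76 N.
ΣF_y = 0: H_y = (60×10 + 11.1) − T sin 40° = 611.1 − 304.39 = 306.71 N.
|H| = √(H_x² + H_y²) = √((362.76)² + (306.71)²) = 475.04 N.

|H| ≈ 475 N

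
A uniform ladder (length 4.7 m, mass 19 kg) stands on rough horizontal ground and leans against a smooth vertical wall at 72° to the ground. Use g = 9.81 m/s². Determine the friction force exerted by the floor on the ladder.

f ≈ 30.3 N

Torques about the foot: N_wall · 4.7 sin 72° = 19×9.81×2.35 cos 72° → N_wall = 30.281 N.
ΣF_x = 0: f_floor = N_wall = 30.281 N.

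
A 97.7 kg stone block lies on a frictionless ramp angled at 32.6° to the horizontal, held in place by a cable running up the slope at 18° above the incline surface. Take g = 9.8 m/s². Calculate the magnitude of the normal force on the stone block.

Take axes along and perpendicular to the incline. Weight components: W sin 32.6° = 515.9 N down-slope, W cos 32.6° = 806.6 N into the surface.
Along incline: T cos 18° = W sin 32.6° → T = 542.4 N.
Perpendicular: N = W cos 32.6° − T sin 18° = 639 N.

N ≈ 639 N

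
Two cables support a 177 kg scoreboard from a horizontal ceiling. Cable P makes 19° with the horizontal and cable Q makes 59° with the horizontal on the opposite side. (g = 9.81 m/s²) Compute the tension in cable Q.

T_Q ≈ 1680 N

Weight W = 177 × 9.81 = 1736 N acts straight down.
Horizontal: T_P cos 19° = T_Q cos 59°  →  T_P = 0.5447 T_Q.
Vertical: T_P sin 19° + T_Q sin 59° = 1736.
Substituting the horizontal relation into the vertical equation gives 1.035 T_Q = 1736, so T_Q = 1678 N.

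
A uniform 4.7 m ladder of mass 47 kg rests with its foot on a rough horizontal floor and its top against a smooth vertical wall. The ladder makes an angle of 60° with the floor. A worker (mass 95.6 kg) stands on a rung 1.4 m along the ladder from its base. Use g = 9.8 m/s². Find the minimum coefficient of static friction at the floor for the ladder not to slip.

μ_min ≈ 0.210

ΣF_y = 0: N_floor = 47×9.8 + 95.6×9.8 = 1397.5 N.
Torques about the foot: N_wall · 4.7 sin 60° = 47×9.8×2.35 cos 60° + 95.6×9.8×1.4 cos 60° → N_wall = 294.09 N.
ΣF_x = 0: f_floor = N_wall = 294.09 N.
μ_min = f_floor / N_floor = 294.09 / 1397.5 = 0.2104.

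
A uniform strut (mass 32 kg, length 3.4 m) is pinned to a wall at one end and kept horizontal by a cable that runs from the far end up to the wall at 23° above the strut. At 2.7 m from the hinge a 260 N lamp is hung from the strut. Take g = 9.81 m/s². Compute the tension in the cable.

T ≈ 930 N

Take torques about the hinge: T sin 23° · 3.4 = 32×9.81×1.7 + 260×2.7 = 1235.7 N·m.
So T = 1235.7 / (0.3907 × 3.4) = 930.13 N.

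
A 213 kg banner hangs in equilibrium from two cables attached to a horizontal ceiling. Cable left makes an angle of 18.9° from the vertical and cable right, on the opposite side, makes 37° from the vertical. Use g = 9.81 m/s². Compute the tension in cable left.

T_left ≈ 1520 N

Angles from the horizontal: cable left is 90° − 18.9° = 71.1°, cable right is 90° − 37° = 53°.
Weight W = 213 × 9.81 = 2090 N acts straight down.
Horizontal: T_left cos 71.1° = T_right cos 53°  →  T_right = 0.5382 T_left.
Vertical: T_left sin 71.1° + T_right sin 53° = 2090.
Substituting the horizontal relation into the vertical equation gives 1.376 T_left = 2090, so T_left = 1519 N.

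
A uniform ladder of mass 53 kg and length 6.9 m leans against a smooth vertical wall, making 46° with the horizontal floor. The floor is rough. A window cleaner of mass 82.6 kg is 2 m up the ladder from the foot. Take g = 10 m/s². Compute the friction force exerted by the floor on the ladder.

Torques about the foot: N_wall · 6.9 sin 46° = 53×10×3.45 cos 46° + 82.6×10×2 cos 46° → N_wall = 487.11 N.
ΣF_x = 0: f_floor = N_wall = 487.11 N.

f ≈ 487 N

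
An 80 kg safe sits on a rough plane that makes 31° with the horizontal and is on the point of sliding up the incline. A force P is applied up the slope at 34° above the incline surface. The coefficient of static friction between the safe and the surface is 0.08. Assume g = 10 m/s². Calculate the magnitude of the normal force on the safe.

N ≈ 387 N

On the verge of sliding up the incline, friction equals μN and acts down the slope.
Perpendicular: N + P sin 34° = W cos 31° = 685.7 N.
Along incline: P cos 34° = W sin 31° + μN  with W sin 31° = 412 N.
Solving the pair for P and N: P = 534.3 N, N = 386.9 N (and f = μN = 30.95 N).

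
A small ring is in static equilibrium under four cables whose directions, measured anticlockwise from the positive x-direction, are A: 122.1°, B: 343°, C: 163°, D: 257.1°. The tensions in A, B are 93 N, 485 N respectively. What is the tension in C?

Resolve: ΣF_x = 93 cos 122.1° + 485 cos 343° + T_C cos 163° + T_D cos 257.1° = 0.
        ΣF_y = 93 sin 122.1° + 485 sin 343° + T_C sin 163° + T_D sin 257.1° = 0.
The known terms sum to (414.4, -63.02) N, so -0.9563 T_C − 0.2233 T_D = -414.4 and 0.2924 T_C − 0.9748 T_D = 63.02.
Solving simultaneously: T_C = 419.1 N, T_D = 61.05 N.

T_C ≈ 419 N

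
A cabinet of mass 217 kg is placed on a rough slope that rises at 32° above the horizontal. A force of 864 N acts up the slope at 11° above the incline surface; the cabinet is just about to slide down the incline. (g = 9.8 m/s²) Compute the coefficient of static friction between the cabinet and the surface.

On the verge of sliding down the incline, friction is at its maximum μN and acts up the slope.
Perpendicular to incline: N = W cos 32° − P sin 11° = 1803 − 164.9 = 1639 N.
Along incline: P cos 11° + μN = W sin 32° → μ = (W sin 32° − P cos 11°) / N = 0.1701.

μ ≈ 0.170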